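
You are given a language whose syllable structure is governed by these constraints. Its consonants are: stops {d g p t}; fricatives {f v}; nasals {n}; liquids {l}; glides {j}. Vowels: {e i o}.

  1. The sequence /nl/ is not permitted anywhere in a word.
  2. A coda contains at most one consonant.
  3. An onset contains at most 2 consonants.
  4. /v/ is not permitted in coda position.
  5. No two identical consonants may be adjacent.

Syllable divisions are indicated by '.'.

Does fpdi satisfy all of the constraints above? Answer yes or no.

fpdi — violates constraint 3: syllable 1 onset /fpd/ has 3 consonants (> 2) → phonotactically illegal

no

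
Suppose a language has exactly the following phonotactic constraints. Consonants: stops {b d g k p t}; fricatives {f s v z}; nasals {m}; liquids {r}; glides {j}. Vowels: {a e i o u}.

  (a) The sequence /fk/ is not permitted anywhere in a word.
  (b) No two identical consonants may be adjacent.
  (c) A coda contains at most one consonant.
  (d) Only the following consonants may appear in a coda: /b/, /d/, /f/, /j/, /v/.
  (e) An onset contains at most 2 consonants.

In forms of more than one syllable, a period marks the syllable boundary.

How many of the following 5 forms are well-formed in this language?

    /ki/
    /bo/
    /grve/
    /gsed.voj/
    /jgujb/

/ki/ — σ1 onset /k/, coda /∅/ ok → well-formed
/bo/ — σ1 onset /b/, coda /∅/ ok → well-formed
/grve/ — violates constraint (e): syllable 1 onset /grv/ has 3 consonants (> 2) → ill-formed
/gsed.voj/ — σ1 onset /gs/ (2C), coda /d/ ok; σ2 onset /v/, coda /j/ ok → well-formed
/jgujb/ — violates constraint (c): syllable 1 coda /jb/ has 2 consonants (> 1) → ill-formed
Well-formed: /ki/, /bo/, /gsed.voj/ → 3.

3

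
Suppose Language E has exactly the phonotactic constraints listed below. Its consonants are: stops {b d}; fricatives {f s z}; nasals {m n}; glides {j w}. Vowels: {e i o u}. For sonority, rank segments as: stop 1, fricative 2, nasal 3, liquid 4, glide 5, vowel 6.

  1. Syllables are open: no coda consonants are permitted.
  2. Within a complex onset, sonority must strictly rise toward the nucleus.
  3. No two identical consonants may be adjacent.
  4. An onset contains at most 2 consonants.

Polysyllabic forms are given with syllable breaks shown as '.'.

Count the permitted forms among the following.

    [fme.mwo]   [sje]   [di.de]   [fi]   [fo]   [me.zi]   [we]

7

[fme.mwo] — σ1 onset /fm/ (2→3 rises), coda /∅/ ok; σ2 onset /mw/ (3→5 rises), coda /∅/ ok → permitted
[sje] — σ1 onset /sj/ (2→5 rises), coda /∅/ ok → permitted
[di.de] — σ1 onset /d/, coda /∅/ ok; σ2 onset /d/, coda /∅/ ok → permitted
[fi] — σ1 onset /f/, coda /∅/ ok → permitted
[fo] — σ1 onset /f/, coda /∅/ ok → permitted
[me.zi] — σ1 onset /m/, coda /∅/ ok; σ2 onset /z/, coda /∅/ ok → permitted
[we] — σ1 onset /w/, coda /∅/ ok → permitted
Permitted: [fme.mwo], [sje], [di.de], [fi], [fo], [me.zi], [we] → 7.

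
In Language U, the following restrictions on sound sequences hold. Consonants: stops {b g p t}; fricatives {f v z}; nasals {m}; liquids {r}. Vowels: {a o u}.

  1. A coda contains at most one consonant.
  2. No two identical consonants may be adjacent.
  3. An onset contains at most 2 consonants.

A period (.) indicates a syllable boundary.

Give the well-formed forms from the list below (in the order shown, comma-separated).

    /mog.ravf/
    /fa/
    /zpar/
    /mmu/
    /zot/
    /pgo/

/fa/, /zpar/, /zot/, /pgo/

/mog.ravf/ — violates constraint 1: syllable 2 coda /vf/ has 2 consonants (> 1) → ill-formed
/fa/ — σ1 onset /f/, coda /∅/ ok → well-formed
/zpar/ — σ1 onset /zp/ (2C), coda /r/ ok → well-formed
/mmu/ — violates constraint 2: adjacent identical consonants /mm/ → ill-formed
/zot/ — σ1 onset /z/, coda /t/ ok → well-formed
/pgo/ — σ1 onset /pg/ (2C), coda /∅/ ok → well-formed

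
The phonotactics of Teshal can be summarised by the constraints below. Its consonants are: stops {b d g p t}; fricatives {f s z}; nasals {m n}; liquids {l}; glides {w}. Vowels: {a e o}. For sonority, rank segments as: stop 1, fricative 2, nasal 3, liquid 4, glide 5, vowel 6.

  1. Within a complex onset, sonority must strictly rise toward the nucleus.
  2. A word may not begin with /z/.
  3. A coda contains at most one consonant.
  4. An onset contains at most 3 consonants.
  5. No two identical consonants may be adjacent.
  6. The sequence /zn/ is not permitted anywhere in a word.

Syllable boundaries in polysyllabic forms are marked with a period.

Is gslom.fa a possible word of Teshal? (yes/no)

gslom.fa — σ1 onset /gsl/ (1→2→4 rises), coda /m/ ok; σ2 onset /f/, coda /∅/ ok → permitted

yes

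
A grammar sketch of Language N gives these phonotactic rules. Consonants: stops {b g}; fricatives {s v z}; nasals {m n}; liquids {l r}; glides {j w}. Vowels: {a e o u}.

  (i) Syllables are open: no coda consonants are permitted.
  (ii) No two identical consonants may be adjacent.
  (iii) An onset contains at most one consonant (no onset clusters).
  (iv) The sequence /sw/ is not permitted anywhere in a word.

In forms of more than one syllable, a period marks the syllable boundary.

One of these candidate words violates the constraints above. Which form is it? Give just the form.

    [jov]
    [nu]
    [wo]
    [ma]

[jov]

[jov] — violates constraint (i): syllable 1 coda /v/ has 1 consonant (> 0) → illicit
[nu] — σ1 onset /n/, coda /∅/ ok → licit
[wo] — σ1 onset /w/, coda /∅/ ok → licit
[ma] — σ1 onset /m/, coda /∅/ ok → licit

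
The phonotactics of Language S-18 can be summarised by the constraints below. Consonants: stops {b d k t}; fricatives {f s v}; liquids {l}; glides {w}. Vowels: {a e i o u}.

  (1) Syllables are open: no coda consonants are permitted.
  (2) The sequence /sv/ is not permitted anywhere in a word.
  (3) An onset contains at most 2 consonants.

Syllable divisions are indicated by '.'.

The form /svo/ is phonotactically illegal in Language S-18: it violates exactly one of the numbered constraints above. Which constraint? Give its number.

2

/svo/: contains banned sequence /sv/.
This is a violation of constraint 2: "The sequence /sv/ is not permitted anywhere in a word."
The remaining constraints (1, 3) are satisfied.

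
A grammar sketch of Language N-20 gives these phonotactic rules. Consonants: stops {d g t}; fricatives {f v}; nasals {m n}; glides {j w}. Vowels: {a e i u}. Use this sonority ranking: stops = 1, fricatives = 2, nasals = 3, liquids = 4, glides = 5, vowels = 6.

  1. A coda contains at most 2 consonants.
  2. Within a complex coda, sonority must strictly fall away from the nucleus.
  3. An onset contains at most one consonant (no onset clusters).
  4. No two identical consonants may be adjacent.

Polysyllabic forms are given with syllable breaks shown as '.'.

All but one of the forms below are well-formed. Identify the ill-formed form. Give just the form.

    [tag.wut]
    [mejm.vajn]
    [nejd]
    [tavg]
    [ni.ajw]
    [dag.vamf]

[ni.ajw]

[tag.wut] — σ1 onset /t/, coda /g/ ok; σ2 onset /w/, coda /t/ ok → well-formed
[mejm.vajn] — σ1 onset /m/, coda /jm/ (5→3 falls) ok; σ2 onset /v/, coda /jn/ (5→3 falls) ok → well-formed
[nejd] — σ1 onset /n/, coda /jd/ (5→1 falls) ok → well-formed
[tavg] — σ1 onset /t/, coda /vg/ (2→1 falls) ok → well-formed
[ni.ajw] — violates constraint 2: syllable 2 coda /jw/: /j/ (glide, 5) → /w/ (glide, 5) does not fall → ill-formed
[dag.vamf] — σ1 onset /d/, coda /g/ ok; σ2 onset /v/, coda /mf/ (3→2 falls) ok → well-formed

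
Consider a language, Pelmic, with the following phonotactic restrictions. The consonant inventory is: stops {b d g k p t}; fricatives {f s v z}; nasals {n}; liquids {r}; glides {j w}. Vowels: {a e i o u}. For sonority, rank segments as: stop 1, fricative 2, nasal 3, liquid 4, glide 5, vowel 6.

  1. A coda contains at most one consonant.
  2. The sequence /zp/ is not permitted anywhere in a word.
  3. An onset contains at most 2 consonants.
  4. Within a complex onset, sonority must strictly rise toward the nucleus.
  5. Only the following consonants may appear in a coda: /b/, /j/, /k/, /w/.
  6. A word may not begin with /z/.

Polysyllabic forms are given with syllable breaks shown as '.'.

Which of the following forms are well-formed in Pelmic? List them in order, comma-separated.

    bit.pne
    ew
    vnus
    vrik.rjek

bit.pne — violates constraint 5: syllable 1 coda contains /t/, which is not a licensed coda consonant → ill-formed
ew — σ1 onset /∅/, coda /w/ ok → well-formed
vnus — violates constraint 5: syllable 1 coda contains /s/, which is not a licensed coda consonant → ill-formed
vrik.rjek — σ1 onset /vr/ (2→4 rises), coda /k/ ok; σ2 onset /rj/ (4→5 rises), coda /k/ ok → well-formed

ew, vrik.rjek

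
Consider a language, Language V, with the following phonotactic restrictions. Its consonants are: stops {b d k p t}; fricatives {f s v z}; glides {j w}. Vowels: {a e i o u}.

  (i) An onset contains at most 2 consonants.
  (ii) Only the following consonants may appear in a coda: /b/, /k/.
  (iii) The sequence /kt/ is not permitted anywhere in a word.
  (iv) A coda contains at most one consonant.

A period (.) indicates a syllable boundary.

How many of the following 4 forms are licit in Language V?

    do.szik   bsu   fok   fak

do.szik — σ1 onset /d/, coda /∅/ ok; σ2 onset /sz/ (2C), coda /k/ ok → licit
bsu — σ1 onset /bs/ (2C), coda /∅/ ok → licit
fok — σ1 onset /f/, coda /k/ ok → licit
fak — σ1 onset /f/, coda /k/ ok → licit
Licit: do.szik, bsu, fok, fak → 4.

4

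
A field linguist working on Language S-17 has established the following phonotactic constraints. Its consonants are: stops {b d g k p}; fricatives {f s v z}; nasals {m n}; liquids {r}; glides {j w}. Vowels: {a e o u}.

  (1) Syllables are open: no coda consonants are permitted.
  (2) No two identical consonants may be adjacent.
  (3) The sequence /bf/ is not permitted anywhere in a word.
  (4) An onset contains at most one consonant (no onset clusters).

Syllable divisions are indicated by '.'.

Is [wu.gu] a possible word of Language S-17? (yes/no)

[wu.gu] — σ1 onset /w/, coda /∅/ ok; σ2 onset /g/, coda /∅/ ok → permitted

yes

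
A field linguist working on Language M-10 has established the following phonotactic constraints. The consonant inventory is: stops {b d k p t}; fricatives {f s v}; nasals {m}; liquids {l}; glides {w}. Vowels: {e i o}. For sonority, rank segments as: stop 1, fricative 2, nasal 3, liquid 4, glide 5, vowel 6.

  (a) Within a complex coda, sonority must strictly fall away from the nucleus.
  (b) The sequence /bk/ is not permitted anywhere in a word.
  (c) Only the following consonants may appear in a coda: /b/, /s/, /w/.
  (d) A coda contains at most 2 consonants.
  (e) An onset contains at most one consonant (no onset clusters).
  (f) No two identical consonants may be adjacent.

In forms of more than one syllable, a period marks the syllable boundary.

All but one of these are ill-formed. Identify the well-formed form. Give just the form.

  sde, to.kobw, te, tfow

sde — violates constraint (e): syllable 1 onset /sd/ has 2 consonants (> 1) → ill-formed
to.kobw — violates constraint (a): syllable 2 coda /bw/: /b/ (stop, 1) → /w/ (glide, 5) does not fall → ill-formed
te — σ1 onset /t/, coda /∅/ ok → well-formed
tfow — violates constraint (e): syllable 1 onset /tf/ has 2 consonants (> 1) → ill-formed

te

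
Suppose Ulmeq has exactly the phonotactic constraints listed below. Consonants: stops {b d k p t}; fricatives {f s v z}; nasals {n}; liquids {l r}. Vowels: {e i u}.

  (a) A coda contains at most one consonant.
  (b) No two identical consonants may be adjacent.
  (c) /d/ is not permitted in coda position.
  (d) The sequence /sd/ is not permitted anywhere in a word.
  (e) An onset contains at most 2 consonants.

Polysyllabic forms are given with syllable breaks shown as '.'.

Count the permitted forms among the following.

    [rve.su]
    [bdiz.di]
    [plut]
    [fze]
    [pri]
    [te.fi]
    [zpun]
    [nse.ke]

8

[rve.su] — σ1 onset /rv/ (2C), coda /∅/ ok; σ2 onset /s/, coda /∅/ ok → permitted
[bdiz.di] — σ1 onset /bd/ (2C), coda /z/ ok; σ2 onset /d/, coda /∅/ ok → permitted
[plut] — σ1 onset /pl/ (2C), coda /t/ ok → permitted
[fze] — σ1 onset /fz/ (2C), coda /∅/ ok → permitted
[pri] — σ1 onset /pr/ (2C), coda /∅/ ok → permitted
[te.fi] — σ1 onset /t/, coda /∅/ ok; σ2 onset /f/, coda /∅/ ok → permitted
[zpun] — σ1 onset /zp/ (2C), coda /n/ ok → permitted
[nse.ke] — σ1 onset /ns/ (2C), coda /∅/ ok; σ2 onset /k/, coda /∅/ ok → permitted
Permitted: [rve.su], [bdiz.di], [plut], [fze], [pri], [te.fi], [zpun], [nse.ke] → 8.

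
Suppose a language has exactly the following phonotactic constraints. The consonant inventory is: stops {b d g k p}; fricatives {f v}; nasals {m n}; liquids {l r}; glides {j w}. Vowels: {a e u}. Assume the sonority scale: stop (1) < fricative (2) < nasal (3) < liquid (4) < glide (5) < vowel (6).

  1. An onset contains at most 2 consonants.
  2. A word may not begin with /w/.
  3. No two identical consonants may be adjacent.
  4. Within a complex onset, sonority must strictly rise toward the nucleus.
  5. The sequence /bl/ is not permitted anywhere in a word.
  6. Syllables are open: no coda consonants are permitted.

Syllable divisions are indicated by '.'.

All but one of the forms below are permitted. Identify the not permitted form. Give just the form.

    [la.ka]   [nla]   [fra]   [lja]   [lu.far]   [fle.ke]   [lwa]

[la.ka] — σ1 onset /l/, coda /∅/ ok; σ2 onset /k/, coda /∅/ ok → permitted
[nla] — σ1 onset /nl/ (3→4 rises), coda /∅/ ok → permitted
[fra] — σ1 onset /fr/ (2→4 rises), coda /∅/ ok → permitted
[lja] — σ1 onset /lj/ (4→5 rises), coda /∅/ ok → permitted
[lu.far] — violates constraint 6: syllable 2 coda /r/ has 1 consonant (> 0) → not permitted
[fle.ke] — σ1 onset /fl/ (2→4 rises), coda /∅/ ok; σ2 onset /k/, coda /∅/ ok → permitted
[lwa] — σ1 onset /lw/ (4→5 rises), coda /∅/ ok → permitted

[lu.far]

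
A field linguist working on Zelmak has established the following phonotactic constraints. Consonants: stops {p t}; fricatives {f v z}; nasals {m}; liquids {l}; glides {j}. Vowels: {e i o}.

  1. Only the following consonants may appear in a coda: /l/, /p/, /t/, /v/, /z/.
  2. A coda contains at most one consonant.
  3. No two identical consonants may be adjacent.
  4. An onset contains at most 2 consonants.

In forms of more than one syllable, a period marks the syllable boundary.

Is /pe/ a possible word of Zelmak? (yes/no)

/pe/ — σ1 onset /p/, coda /∅/ ok → phonotactically legal

yes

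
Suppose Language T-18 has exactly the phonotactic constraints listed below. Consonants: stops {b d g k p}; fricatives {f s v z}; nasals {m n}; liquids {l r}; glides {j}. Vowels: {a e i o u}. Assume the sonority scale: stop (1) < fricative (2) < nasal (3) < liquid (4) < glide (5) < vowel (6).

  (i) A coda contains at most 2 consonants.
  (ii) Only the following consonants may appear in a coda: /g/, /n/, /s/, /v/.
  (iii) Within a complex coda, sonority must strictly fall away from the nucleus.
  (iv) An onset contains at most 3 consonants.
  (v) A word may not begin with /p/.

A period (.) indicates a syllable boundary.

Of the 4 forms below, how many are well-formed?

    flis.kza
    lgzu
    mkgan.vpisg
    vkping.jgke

flis.kza — σ1 onset /fl/ (2C), coda /s/ ok; σ2 onset /kz/ (2C), coda /∅/ ok → well-formed
lgzu — σ1 onset /lgz/ (3C), coda /∅/ ok → well-formed
mkgan.vpisg — σ1 onset /mkg/ (3C), coda /n/ ok; σ2 onset /vp/ (2C), coda /sg/ (2→1 falls) ok → well-formed
vkping.jgke — σ1 onset /vkp/ (3C), coda /ng/ (3→1 falls) ok; σ2 onset /jgk/ (3C), coda /∅/ ok → well-formed
Well-formed: flis.kza, lgzu, mkgan.vpisg, vkping.jgke → 4.

4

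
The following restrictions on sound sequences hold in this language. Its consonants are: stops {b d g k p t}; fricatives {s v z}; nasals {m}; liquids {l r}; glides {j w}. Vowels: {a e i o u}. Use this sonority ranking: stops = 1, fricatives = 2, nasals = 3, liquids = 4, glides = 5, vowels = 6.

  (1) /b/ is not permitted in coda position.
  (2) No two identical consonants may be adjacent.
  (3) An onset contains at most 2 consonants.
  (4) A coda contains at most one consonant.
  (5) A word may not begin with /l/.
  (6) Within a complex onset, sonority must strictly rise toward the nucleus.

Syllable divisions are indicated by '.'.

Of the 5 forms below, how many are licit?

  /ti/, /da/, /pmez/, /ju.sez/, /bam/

/ti/ — σ1 onset /t/, coda /∅/ ok → licit
/da/ — σ1 onset /d/, coda /∅/ ok → licit
/pmez/ — σ1 onset /pm/ (1→3 rises), coda /z/ ok → licit
/ju.sez/ — σ1 onset /j/, coda /∅/ ok; σ2 onset /s/, coda /z/ ok → licit
/bam/ — σ1 onset /b/, coda /m/ ok → licit
Licit: /ti/, /da/, /pmez/, /ju.sez/, /bam/ → 5.

5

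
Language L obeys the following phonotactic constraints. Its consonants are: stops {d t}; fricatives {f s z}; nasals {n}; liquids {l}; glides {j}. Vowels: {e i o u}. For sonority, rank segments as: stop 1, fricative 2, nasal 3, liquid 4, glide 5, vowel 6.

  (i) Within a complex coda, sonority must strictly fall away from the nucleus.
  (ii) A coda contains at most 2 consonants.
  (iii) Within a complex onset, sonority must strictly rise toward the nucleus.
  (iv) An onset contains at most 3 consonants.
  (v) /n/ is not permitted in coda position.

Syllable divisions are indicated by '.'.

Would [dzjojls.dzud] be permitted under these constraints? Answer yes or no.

no

[dzjojls.dzud] — violates constraint (ii): syllable 1 coda /jls/ has 3 consonants (> 2) → not permitted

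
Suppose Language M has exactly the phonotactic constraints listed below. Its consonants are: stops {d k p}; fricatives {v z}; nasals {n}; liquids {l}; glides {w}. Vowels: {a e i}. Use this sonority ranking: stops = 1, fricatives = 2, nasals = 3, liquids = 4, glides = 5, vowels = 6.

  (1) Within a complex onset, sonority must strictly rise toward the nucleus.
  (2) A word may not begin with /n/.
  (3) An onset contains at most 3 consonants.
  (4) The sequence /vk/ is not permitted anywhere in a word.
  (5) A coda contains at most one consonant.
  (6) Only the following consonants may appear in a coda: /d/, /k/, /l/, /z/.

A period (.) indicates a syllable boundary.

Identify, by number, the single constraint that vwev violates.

vwev: syllable 1 coda contains /v/, which is not a licensed coda consonant.
This is a violation of constraint 6: "Only the following consonants may appear in a coda: /d/, /k/, /l/, /z/."
The remaining constraints (1, 2, 3, 4, 5) are satisfied.

6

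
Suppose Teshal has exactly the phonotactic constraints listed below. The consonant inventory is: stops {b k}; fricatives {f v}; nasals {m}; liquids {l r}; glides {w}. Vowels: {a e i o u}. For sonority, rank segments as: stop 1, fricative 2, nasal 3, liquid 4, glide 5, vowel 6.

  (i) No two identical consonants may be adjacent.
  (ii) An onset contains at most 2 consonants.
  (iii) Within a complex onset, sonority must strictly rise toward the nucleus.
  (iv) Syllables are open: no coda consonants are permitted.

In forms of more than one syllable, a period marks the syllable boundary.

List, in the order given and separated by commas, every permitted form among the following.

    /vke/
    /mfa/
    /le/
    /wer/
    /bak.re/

/le/

/vke/ — violates constraint (iii): syllable 1 onset /vk/: /v/ (fricative, 2) → /k/ (stop, 1) does not rise → not permitted
/mfa/ — violates constraint (iii): syllable 1 onset /mf/: /m/ (nasal, 3) → /f/ (fricative, 2) does not rise → not permitted
/le/ — σ1 onset /l/, coda /∅/ ok → permitted
/wer/ — violates constraint (iv): syllable 1 coda /r/ has 1 consonant (> 0) → not permitted
/bak.re/ — violates constraint (iv): syllable 1 coda /k/ has 1 consonant (> 0) → not permitted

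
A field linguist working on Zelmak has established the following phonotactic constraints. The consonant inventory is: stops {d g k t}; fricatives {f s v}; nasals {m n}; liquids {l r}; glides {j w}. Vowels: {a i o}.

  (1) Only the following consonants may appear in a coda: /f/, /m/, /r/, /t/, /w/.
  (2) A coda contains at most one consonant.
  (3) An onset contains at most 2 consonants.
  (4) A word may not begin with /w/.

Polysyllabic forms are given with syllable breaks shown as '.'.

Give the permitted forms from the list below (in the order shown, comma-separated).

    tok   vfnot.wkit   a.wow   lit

a.wow, lit

tok — violates constraint 1: syllable 1 coda contains /k/, which is not a licensed coda consonant → not permitted
vfnot.wkit — violates constraint 3: syllable 1 onset /vfn/ has 3 consonants (> 2) → not permitted
a.wow — σ1 onset /∅/, coda /∅/ ok; σ2 onset /w/, coda /w/ ok → permitted
lit — σ1 onset /l/, coda /t/ ok → permitted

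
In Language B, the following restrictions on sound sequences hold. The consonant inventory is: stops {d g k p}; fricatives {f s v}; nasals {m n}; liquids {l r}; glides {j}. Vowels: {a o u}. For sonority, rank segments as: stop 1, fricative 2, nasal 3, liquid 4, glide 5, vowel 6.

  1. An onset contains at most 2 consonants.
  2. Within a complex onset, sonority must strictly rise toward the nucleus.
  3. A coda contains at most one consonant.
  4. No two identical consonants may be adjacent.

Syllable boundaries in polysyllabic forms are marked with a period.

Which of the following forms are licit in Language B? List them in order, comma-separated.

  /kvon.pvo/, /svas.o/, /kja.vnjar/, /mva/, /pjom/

/kvon.pvo/ — σ1 onset /kv/ (1→2 rises), coda /n/ ok; σ2 onset /pv/ (1→2 rises), coda /∅/ ok → licit
/svas.o/ — violates constraint 2: syllable 1 onset /sv/: /s/ (fricative, 2) → /v/ (fricative, 2) does not rise → illicit
/kja.vnjar/ — violates constraint 1: syllable 2 onset /vnj/ has 3 consonants (> 2) → illicit
/mva/ — violates constraint 2: syllable 1 onset /mv/: /m/ (nasal, 3) → /v/ (fricative, 2) does not rise → illicit
/pjom/ — σ1 onset /pj/ (1→5 rises), coda /m/ ok → licit

/kvon.pvo/, /pjom/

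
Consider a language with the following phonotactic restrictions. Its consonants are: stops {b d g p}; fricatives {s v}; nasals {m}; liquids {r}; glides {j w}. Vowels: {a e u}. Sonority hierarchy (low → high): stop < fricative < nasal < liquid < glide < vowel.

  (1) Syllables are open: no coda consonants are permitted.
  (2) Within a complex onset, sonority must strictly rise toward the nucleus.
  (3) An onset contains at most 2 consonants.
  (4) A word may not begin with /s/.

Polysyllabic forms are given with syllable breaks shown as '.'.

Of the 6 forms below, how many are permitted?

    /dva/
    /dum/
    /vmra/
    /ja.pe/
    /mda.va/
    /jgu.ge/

/dva/ — σ1 onset /dv/ (1→2 rises), coda /∅/ ok → permitted
/dum/ — violates constraint 1: syllable 1 coda /m/ has 1 consonant (> 0) → not permitted
/vmra/ — violates constraint 3: syllable 1 onset /vmr/ has 3 consonants (> 2) → not permitted
/ja.pe/ — σ1 onset /j/, coda /∅/ ok; σ2 onset /p/, coda /∅/ ok → permitted
/mda.va/ — violates constraint 2: syllable 1 onset /md/: /m/ (nasal, 3) → /d/ (stop, 1) does not rise → not permitted
/jgu.ge/ — violates constraint 2: syllable 1 onset /jg/: /j/ (glide, 5) → /g/ (stop, 1) does not rise → not permitted
Permitted: /dva/, /ja.pe/ → 2.

2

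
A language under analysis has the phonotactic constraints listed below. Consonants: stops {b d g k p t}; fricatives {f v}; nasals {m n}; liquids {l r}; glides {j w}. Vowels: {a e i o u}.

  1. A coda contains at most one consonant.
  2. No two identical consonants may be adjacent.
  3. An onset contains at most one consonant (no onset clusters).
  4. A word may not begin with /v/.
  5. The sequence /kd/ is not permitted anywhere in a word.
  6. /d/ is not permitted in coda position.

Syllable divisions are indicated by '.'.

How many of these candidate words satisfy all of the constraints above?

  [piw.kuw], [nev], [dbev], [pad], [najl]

[piw.kuw] — σ1 onset /p/, coda /w/ ok; σ2 onset /k/, coda /w/ ok → licit
[nev] — σ1 onset /n/, coda /v/ ok → licit
[dbev] — violates constraint 3: syllable 1 onset /db/ has 2 consonants (> 1) → illicit
[pad] — violates constraint 6: syllable 1 coda contains /d/ → illicit
[najl] — violates constraint 1: syllable 1 coda /jl/ has 2 consonants (> 1) → illicit
Licit: [piw.kuw], [nev] → 2.

2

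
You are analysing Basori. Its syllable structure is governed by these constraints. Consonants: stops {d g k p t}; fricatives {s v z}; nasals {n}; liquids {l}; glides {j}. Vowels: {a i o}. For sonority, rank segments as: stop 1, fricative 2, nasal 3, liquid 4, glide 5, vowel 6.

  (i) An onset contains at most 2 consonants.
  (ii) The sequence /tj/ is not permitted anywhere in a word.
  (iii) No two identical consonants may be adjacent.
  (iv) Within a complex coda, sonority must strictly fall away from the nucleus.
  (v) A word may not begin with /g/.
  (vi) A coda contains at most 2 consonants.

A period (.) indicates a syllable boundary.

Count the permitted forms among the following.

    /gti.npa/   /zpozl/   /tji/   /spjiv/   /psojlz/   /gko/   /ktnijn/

0

/gti.npa/ — violates constraint (v): word begins with /g/ → not permitted
/zpozl/ — violates constraint (iv): syllable 1 coda /zl/: /z/ (fricative, 2) → /l/ (liquid, 4) does not fall → not permitted
/tji/ — violates constraint (ii): contains banned sequence /tj/ → not permitted
/spjiv/ — violates constraint (i): syllable 1 onset /spj/ has 3 consonants (> 2) → not permitted
/psojlz/ — violates constraint (vi): syllable 1 coda /jlz/ has 3 consonants (> 2) → not permitted
/gko/ — violates constraint (v): word begins with /g/ → not permitted
/ktnijn/ — violates constraint (i): syllable 1 onset /ktn/ has 3 consonants (> 2) → not permitted
No form is permitted → 0.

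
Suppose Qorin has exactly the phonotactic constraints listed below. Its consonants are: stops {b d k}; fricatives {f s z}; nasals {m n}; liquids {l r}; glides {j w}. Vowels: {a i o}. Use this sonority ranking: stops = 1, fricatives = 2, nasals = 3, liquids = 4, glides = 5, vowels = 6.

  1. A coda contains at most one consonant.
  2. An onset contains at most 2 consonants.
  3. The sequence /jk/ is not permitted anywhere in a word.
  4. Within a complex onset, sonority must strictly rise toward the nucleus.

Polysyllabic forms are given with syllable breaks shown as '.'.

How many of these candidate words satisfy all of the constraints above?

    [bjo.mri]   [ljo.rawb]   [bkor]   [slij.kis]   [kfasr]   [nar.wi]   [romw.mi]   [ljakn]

2

[bjo.mri] — σ1 onset /bj/ (1→5 rises), coda /∅/ ok; σ2 onset /mr/ (3→4 rises), coda /∅/ ok → licit
[ljo.rawb] — violates constraint 1: syllable 2 coda /wb/ has 2 consonants (> 1) → illicit
[bkor] — violates constraint 4: syllable 1 onset /bk/: /b/ (stop, 1) → /k/ (stop, 1) does not rise → illicit
[slij.kis] — violates constraint 3: contains banned sequence /jk/ → illicit
[kfasr] — violates constraint 1: syllable 1 coda /sr/ has 2 consonants (> 1) → illicit
[nar.wi] — σ1 onset /n/, coda /r/ ok; σ2 onset /w/, coda /∅/ ok → licit
[romw.mi] — violates constraint 1: syllable 1 coda /mw/ has 2 consonants (> 1) → illicit
[ljakn] — violates constraint 1: syllable 1 coda /kn/ has 2 consonants (> 1) → illicit
Licit: [bjo.mri], [nar.wi] → 2.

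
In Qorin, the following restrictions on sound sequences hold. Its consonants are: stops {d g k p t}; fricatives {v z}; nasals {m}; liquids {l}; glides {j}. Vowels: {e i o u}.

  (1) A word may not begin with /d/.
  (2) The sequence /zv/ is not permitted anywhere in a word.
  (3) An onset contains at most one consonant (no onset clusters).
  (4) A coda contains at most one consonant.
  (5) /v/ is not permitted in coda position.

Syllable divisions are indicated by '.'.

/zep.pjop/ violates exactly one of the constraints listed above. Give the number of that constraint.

3

/zep.pjop/: syllable 2 onset /pj/ has 2 consonants (> 1).
This is a violation of constraint 3: "An onset contains at most one consonant (no onset clusters)."
The remaining constraints (1, 2, 4, 5) are satisfied.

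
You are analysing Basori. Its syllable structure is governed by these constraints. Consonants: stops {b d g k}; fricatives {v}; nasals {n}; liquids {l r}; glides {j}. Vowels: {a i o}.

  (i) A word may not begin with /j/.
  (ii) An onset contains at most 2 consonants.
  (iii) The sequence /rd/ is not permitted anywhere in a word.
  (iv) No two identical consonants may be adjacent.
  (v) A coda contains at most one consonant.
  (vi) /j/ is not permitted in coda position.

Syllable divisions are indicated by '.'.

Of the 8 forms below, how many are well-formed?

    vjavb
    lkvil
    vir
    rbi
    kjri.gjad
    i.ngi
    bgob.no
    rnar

5

vjavb — violates constraint (v): syllable 1 coda /vb/ has 2 consonants (> 1) → ill-formed
lkvil — violates constraint (ii): syllable 1 onset /lkv/ has 3 consonants (> 2) → ill-formed
vir — σ1 onset /v/, coda /r/ ok → well-formed
rbi — σ1 onset /rb/ (2C), coda /∅/ ok → well-formed
kjri.gjad — violates constraint (ii): syllable 1 onset /kjr/ has 3 consonants (> 2) → ill-formed
i.ngi — σ1 onset /∅/, coda /∅/ ok; σ2 onset /ng/ (2C), coda /∅/ ok → well-formed
bgob.no — σ1 onset /bg/ (2C), coda /b/ ok; σ2 onset /n/, coda /∅/ ok → well-formed
rnar — σ1 onset /rn/ (2C), coda /r/ ok → well-formed
Well-formed: vir, rbi, i.ngi, bgob.no, rnar → 5.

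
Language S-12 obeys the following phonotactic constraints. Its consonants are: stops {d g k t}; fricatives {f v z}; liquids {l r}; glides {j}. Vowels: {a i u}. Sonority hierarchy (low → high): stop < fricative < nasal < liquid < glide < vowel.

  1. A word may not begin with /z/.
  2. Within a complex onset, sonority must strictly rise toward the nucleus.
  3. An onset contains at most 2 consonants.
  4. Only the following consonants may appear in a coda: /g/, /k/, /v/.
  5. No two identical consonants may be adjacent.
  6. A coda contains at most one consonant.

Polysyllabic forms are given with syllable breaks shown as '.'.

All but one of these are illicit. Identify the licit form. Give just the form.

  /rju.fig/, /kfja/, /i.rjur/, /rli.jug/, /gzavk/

/rju.fig/ — σ1 onset /rj/ (4→5 rises), coda /∅/ ok; σ2 onset /f/, coda /g/ ok → licit
/kfja/ — violates constraint 3: syllable 1 onset /kfj/ has 3 consonants (> 2) → illicit
/i.rjur/ — violates constraint 4: syllable 2 coda contains /r/, which is not a licensed coda consonant → illicit
/rli.jug/ — violates constraint 2: syllable 1 onset /rl/: /r/ (liquid, 4) → /l/ (liquid, 4) does not rise → illicit
/gzavk/ — violates constraint 6: syllable 1 coda /vk/ has 2 consonants (> 1) → illicit

/rju.fig/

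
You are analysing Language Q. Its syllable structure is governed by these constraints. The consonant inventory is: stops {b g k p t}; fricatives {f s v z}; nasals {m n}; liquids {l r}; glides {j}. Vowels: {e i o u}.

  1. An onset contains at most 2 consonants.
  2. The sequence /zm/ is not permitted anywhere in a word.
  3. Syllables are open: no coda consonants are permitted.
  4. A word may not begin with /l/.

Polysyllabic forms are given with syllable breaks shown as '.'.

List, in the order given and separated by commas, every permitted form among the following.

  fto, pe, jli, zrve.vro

fto, pe, jli

fto — σ1 onset /ft/ (2C), coda /∅/ ok → permitted
pe — σ1 onset /p/, coda /∅/ ok → permitted
jli — σ1 onset /jl/ (2C), coda /∅/ ok → permitted
zrve.vro — violates constraint 1: syllable 1 onset /zrv/ has 3 consonants (> 2) → not permitted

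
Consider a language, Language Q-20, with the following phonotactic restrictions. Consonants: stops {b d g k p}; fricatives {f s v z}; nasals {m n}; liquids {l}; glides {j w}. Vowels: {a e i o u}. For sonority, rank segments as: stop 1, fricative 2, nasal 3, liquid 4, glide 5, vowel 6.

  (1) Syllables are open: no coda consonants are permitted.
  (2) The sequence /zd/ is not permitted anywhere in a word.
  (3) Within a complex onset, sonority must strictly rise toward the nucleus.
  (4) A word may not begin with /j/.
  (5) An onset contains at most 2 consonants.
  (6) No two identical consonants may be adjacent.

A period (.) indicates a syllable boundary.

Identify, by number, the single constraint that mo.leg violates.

1

mo.leg: syllable 2 coda /g/ has 1 consonant (> 0).
This is a violation of constraint 1: "Syllables are open: no coda consonants are permitted."
The remaining constraints (2, 3, 4, 5, 6) are satisfied.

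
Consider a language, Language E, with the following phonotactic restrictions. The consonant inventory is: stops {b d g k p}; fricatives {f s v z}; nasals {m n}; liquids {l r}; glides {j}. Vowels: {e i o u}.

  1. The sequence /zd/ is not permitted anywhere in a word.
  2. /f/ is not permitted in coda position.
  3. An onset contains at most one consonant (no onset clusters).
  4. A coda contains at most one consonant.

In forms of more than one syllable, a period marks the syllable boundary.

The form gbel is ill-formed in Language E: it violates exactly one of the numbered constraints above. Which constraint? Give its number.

3

gbel: syllable 1 onset /gb/ has 2 consonants (> 1).
This is a violation of constraint 3: "An onset contains at most one consonant (no onset clusters)."
The remaining constraints (1, 2, 4) are satisfied.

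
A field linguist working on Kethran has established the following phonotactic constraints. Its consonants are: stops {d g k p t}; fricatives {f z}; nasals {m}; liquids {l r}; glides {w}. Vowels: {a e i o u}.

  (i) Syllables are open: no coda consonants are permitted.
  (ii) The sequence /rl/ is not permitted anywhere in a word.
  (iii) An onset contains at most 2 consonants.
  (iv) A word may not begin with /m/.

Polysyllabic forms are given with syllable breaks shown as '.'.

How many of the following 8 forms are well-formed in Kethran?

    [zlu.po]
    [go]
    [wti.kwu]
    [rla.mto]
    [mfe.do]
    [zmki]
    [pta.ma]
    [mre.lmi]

4

[zlu.po] — σ1 onset /zl/ (2C), coda /∅/ ok; σ2 onset /p/, coda /∅/ ok → well-formed
[go] — σ1 onset /g/, coda /∅/ ok → well-formed
[wti.kwu] — σ1 onset /wt/ (2C), coda /∅/ ok; σ2 onset /kw/ (2C), coda /∅/ ok → well-formed
[rla.mto] — violates constraint (ii): contains banned sequence /rl/ → ill-formed
[mfe.do] — violates constraint (iv): word begins with /m/ → ill-formed
[zmki] — violates constraint (iii): syllable 1 onset /zmk/ has 3 consonants (> 2) → ill-formed
[pta.ma] — σ1 onset /pt/ (2C), coda /∅/ ok; σ2 onset /m/, coda /∅/ ok → well-formed
[mre.lmi] — violates constraint (iv): word begins with /m/ → ill-formed
Well-formed: [zlu.po], [go], [wti.kwu], [pta.ma] → 4.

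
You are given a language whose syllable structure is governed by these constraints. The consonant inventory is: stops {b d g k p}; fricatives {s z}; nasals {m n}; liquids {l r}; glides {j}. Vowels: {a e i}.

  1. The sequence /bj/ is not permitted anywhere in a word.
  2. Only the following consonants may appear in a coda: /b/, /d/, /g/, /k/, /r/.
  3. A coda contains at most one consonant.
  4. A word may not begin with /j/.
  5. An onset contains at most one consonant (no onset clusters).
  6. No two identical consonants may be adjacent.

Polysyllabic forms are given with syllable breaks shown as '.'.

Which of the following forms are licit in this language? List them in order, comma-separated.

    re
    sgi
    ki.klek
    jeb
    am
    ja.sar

re — σ1 onset /r/, coda /∅/ ok → licit
sgi — violates constraint 5: syllable 1 onset /sg/ has 2 consonants (> 1) → illicit
ki.klek — violates constraint 5: syllable 2 onset /kl/ has 2 consonants (> 1) → illicit
jeb — violates constraint 4: word begins with /j/ → illicit
am — violates constraint 2: syllable 1 coda contains /m/, which is not a licensed coda consonant → illicit
ja.sar — violates constraint 4: word begins with /j/ → illicit

re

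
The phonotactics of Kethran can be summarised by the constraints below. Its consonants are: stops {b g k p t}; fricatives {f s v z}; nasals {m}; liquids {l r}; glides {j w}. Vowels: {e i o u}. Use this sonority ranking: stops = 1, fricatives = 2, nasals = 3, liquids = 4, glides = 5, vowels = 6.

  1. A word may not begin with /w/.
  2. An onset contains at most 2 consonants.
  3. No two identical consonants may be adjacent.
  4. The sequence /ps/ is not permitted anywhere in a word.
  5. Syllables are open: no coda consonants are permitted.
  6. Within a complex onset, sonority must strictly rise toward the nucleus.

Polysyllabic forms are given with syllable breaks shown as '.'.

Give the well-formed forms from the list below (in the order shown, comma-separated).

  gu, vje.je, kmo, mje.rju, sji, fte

gu, vje.je, kmo, mje.rju, sji

gu — σ1 onset /g/, coda /∅/ ok → well-formed
vje.je — σ1 onset /vj/ (2→5 rises), coda /∅/ ok; σ2 onset /j/, coda /∅/ ok → well-formed
kmo — σ1 onset /km/ (1→3 rises), coda /∅/ ok → well-formed
mje.rju — σ1 onset /mj/ (3→5 rises), coda /∅/ ok; σ2 onset /rj/ (4→5 rises), coda /∅/ ok → well-formed
sji — σ1 onset /sj/ (2→5 rises), coda /∅/ ok → well-formed
fte — violates constraint 6: syllable 1 onset /ft/: /f/ (fricative, 2) → /t/ (stop, 1) does not rise → ill-formed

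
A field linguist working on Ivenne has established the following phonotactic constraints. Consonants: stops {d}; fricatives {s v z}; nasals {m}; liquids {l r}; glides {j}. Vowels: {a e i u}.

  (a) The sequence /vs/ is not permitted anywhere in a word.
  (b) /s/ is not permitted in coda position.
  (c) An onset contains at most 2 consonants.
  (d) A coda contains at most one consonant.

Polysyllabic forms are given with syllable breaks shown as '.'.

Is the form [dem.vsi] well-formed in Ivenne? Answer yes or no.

[dem.vsi] — violates constraint (a): contains banned sequence /vs/ → ill-formed

no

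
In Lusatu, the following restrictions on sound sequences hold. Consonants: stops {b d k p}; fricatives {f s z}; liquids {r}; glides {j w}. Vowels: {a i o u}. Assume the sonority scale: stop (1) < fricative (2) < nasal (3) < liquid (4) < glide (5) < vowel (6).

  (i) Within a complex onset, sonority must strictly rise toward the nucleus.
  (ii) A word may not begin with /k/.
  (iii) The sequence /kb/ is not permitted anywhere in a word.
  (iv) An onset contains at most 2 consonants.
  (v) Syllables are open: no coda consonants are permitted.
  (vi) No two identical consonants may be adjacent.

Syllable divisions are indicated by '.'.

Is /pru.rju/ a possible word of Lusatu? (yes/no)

/pru.rju/ — σ1 onset /pr/ (1→4 rises), coda /∅/ ok; σ2 onset /rj/ (4→5 rises), coda /∅/ ok → licit

yes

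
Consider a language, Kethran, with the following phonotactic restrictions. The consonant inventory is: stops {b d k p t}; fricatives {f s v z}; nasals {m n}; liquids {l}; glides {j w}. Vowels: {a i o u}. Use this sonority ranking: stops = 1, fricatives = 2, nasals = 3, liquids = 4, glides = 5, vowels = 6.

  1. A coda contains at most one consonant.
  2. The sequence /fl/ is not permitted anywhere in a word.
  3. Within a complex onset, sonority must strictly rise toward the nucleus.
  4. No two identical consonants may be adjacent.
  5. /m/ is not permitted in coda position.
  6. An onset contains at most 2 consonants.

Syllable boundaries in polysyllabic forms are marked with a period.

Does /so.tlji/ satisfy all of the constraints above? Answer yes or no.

no

/so.tlji/ — violates constraint 6: syllable 2 onset /tlj/ has 3 consonants (> 2) → phonotactically illegal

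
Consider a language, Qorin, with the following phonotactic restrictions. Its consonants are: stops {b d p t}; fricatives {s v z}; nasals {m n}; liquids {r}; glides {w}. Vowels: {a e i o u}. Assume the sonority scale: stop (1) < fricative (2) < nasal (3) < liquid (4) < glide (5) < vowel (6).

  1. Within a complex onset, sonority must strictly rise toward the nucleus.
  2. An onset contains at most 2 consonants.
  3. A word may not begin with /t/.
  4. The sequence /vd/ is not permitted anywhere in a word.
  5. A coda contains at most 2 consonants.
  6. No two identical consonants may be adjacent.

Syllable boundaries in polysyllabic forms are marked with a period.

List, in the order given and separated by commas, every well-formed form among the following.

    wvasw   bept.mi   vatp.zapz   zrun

bept.mi, vatp.zapz, zrun

wvasw — violates constraint 1: syllable 1 onset /wv/: /w/ (glide, 5) → /v/ (fricative, 2) does not rise → ill-formed
bept.mi — σ1 onset /b/, coda /pt/ (2C) ok; σ2 onset /m/, coda /∅/ ok → well-formed
vatp.zapz — σ1 onset /v/, coda /tp/ (2C) ok; σ2 onset /z/, coda /pz/ (2C) ok → well-formed
zrun — σ1 onset /zr/ (2→4 rises), coda /n/ ok → well-formed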